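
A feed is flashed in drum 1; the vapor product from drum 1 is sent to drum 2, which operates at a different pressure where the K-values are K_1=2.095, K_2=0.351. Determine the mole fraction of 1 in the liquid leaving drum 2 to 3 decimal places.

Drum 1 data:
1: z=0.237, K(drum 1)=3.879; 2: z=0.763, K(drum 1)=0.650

Drum 1:
Binary case is linear: z₁(K₁−1)(1+ψ₁(K₂−1)) + z₂(K₂−1)(1+ψ₁(K₁−1)) = 0
⇒ ψ₁ = [z₁(K₁−1)+z₂(K₂−1)] / [−(K₁−1)(K₂−1)] = 0.4153/1.0076 = 0.412
Drum-1 compositions:
  1: x = 0.108, y = 0.420
  2: x = 0.892, y = 0.580
Drum-2 feed = drum-1 vapor: z₂ = (0.4205, 0.5795).
Drum 2:
Binary case is linear: z₁(K₁−1)(1+ψ₂(K₂−1)) + z₂(K₂−1)(1+ψ₂(K₁−1)) = 0
⇒ ψ₂ = [z₁(K₁−1)+z₂(K₂−1)] / [−(K₁−1)(K₂−1)] = 0.0843/0.7107 = 0.119
  1: x = 0.372, y = 0.780
  2: x = 0.628, y = 0.220

x_1 (drum 2) = 0.372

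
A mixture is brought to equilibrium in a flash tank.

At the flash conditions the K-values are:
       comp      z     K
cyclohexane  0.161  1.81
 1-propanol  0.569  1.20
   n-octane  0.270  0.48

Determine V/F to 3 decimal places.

V/F = 0.532

Material balance + equilibrium reduce to Σ zᵢ(Kᵢ−1)/(1+V/F(Kᵢ−1)) = 0.
Feasibility: ΣzᵢKᵢ = 1.104, Σzᵢ/Kᵢ = 1.126 — both > 1, two phases present.
Newton iteration, V/F⁰ = 0.5:
  V/F = 0.500: g = 0.0065, g' = -0.206 → V/F = 0.532
Converged at V/F = 0.532.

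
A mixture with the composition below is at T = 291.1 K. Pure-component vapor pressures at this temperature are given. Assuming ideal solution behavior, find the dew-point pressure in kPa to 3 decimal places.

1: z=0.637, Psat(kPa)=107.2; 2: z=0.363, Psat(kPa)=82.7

At the dew point ψ → 1, so Σzᵢ/Kᵢ = 1 with Kᵢ = Pᵢˢᵃᵗ/P ⇒ 1/P = Σzᵢ/Pᵢˢᵃᵗ.
1/P = 0.637/107.2 + 0.363/82.7 = 0.010332 ⇒ P = 96.791 kPa

Pdew = 96.791 kPa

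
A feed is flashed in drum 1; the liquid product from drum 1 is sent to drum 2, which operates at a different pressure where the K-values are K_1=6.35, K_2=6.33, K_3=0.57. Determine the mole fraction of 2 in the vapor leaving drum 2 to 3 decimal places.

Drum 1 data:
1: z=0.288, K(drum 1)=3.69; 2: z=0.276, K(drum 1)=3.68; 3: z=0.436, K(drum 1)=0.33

y_2 (drum 2) = 0.231

Drum 1:
Iterate (Newton) starting at ψ₁ = 0.36:
  ψ₁ = 0.360: g = 0.3851, g' = -1.391 → ψ₁ = 0.637
  ψ₁ = 0.637: g = 0.0494, g' = -1.149 → ψ₁ = 0.680
  ψ₁ = 0.680: g = -0.0004, g' = -1.169 → ψ₁ = 0.679
Converged at ψ₁ = 0.679.
Drum-1 compositions:
  1: x = 0.102, y = 0.376
  2: x = 0.098, y = 0.360
  3: x = 0.800, y = 0.264
Drum-2 feed = drum-1 liquid: z₂ = (0.1019, 0.0978, 0.8003).
Drum 2:
Rachford–Rice: g(ψ₂) = Σ zᵢ(Kᵢ−1)/(1+ψ₂(Kᵢ−1)) = 0.
g(0) = ΣzᵢKᵢ − 1 = 0.722 and g(1) = 1 − Σzᵢ/Kᵢ = -0.436, so a root lies in (0, 1).
Newton–Raphson from ψ₂ = 0.5:
  ψ₂ = 0.500: g = -0.1478, g' = -0.663 → ψ₂ = 0.277
  ψ₂ = 0.277: g = 0.0394, g' = -1.117 → ψ₂ = 0.312
  ψ₂ = 0.312: g = 0.0022, g' = -0.998 → ψ₂ = 0.315
Converged at ψ₂ = 0.315.
  1: x = 0.038, y = 0.241
  2: x = 0.037, y = 0.231
  3: x = 0.925, y = 0.528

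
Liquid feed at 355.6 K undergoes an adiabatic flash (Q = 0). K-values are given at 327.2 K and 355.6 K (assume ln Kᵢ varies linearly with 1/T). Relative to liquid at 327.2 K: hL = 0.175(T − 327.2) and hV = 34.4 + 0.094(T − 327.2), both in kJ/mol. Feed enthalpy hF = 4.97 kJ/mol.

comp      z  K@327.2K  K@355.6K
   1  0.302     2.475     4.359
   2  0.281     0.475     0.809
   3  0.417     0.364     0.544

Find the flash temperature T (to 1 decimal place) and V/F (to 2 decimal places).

T = 331.2 K, V/F = 0.13

Adiabatic flash: solve Rachford–Rice at each trial T, then check hF = ψ·hV(T) + (1−ψ)·hL(T).
  T = 327.2 K: K = (2.475, 0.475, 0.364), RR gives ψ = 0.037, H_out = 1.287 kJ/mol
  T = 355.6 K: K = (4.359, 0.809, 0.544), RR gives ψ = 0.626, H_out = 25.056 kJ/mol
  T = 341.4 K: K = (3.323, 0.627, 0.449), RR gives ψ = 0.326, H_out = 13.308 kJ/mol
  T = 334.3 K: K = (2.877, 0.547, 0.405), RR gives ψ = 0.189, H_out = 7.626 kJ/mol
  T = 330.8 K: K = (2.673, 0.511, 0.384), RR gives ψ = 0.117, H_out = 4.629 kJ/mol
  T = 332.6 K: K = (2.777, 0.529, 0.395), RR gives ψ = 0.155, H_out = 6.195 kJ/mol
Linear interpolation between T = 330.8 (H_out = 4.629) and T = 332.6 (H_out = 6.195) on hF = 4.97 gives T ≈ 331.2 K, at which ψ = 0.13.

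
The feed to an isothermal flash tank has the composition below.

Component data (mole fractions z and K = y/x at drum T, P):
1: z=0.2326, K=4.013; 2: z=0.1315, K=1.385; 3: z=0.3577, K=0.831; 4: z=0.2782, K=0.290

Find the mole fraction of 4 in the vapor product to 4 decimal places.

y_4 = 0.1160

Rachford–Rice: g(V/F) = Σ zᵢ(Kᵢ−1)/(1+V/F(Kᵢ−1)) = 0.
g(0) = ΣzᵢKᵢ − 1 = 0.4935 and g(1) = 1 − Σzᵢ/Kᵢ = -0.5427, so a root lies in (0, 1).
Iterate (Newton) starting at V/F = 0.54:
  V/F = 0.5400: g = -0.07817, g' = -0.7006 → V/F = 0.4284
  V/F = 0.4284: g = 0.00035, g' = -0.7183 → V/F = 0.4289
Converged at V/F = 0.4289.
Compositions from xᵢ = zᵢ/(1+V/F(Kᵢ−1)), yᵢ = Kᵢxᵢ:
  1: x = 0.1015, y = 0.4072
  2: x = 0.1129, y = 0.1563
  3: x = 0.3857, y = 0.3205
  4: x = 0.4000, y = 0.1160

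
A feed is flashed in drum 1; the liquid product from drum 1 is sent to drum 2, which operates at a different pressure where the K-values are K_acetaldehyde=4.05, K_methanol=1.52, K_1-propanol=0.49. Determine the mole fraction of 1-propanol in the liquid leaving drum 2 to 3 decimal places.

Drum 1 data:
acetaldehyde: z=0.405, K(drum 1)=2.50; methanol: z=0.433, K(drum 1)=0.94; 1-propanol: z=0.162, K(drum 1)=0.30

x_1-propanol (drum 2) = 0.632

Drum 1:
Iterate (Newton) starting at ψ₁ = 0.5:
  ψ₁ = 0.500: g = 0.1459, g' = -0.487 → ψ₁ = 0.800
  ψ₁ = 0.800: g = -0.0086, g' = -0.600 → ψ₁ = 0.785
Converged at ψ₁ = 0.785.
Drum-1 compositions:
  acetaldehyde: x = 0.186, y = 0.465
  methanol: x = 0.454, y = 0.427
  1-propanol: x = 0.360, y = 0.108
Drum-2 feed = drum-1 liquid: z₂ = (0.1860, 0.4544, 0.3596).
Drum 2:
Iterate (Newton) starting at ψ₂ = 0.5:
  ψ₂ = 0.500: g = 0.1660, g' = -0.517 → ψ₂ = 0.821
  ψ₂ = 0.821: g = 0.0120, g' = -0.478 → ψ₂ = 0.846
Converged at ψ₂ = 0.846.
  acetaldehyde: x = 0.052, y = 0.210
  methanol: x = 0.316, y = 0.480
  1-propanol: x = 0.632, y = 0.310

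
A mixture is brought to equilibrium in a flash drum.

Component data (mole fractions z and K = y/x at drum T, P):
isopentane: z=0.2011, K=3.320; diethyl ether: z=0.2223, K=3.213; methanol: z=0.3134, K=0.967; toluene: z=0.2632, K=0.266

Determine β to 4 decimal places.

Let β = V/F and solve Σ zᵢ(Kᵢ−1)/(1+β(Kᵢ−1)) = 0.
g(0) = ΣzᵢKᵢ − 1 = 0.7550 and g(1) = 1 − Σzᵢ/Kᵢ = -0.4433, so a root lies in (0, 1).
Iterate (Newton) starting at β = 0.5:
  β = 0.5000: g = 0.13382, g' = -0.8316 → β = 0.6609
  β = 0.6609: g = -0.00185, g' = -0.8834 → β = 0.6588
Converged at β = 0.6588.

β = 0.6588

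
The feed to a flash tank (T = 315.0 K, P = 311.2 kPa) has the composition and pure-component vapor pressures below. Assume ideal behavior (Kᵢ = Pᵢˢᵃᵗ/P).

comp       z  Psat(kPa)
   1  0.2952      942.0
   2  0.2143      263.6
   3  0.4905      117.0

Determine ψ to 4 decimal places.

Raoult's law: Kᵢ = Pᵢˢᵃᵗ/P = Pᵢˢᵃᵗ/311.2.
  K_1 = 942.0/311.2 = 3.026992, K_2 = 263.6/311.2 = 0.847044, K_3 = 117.0/311.2 = 0.375964
Let ψ = V/F and solve Σ zᵢ(Kᵢ−1)/(1+ψ(Kᵢ−1)) = 0.
Feasibility: ΣzᵢKᵢ = 1.2595, Σzᵢ/Kᵢ = 1.6552 — both > 1, two phases present.
Newton iteration, ψ⁰ = 0.42:
  ψ = 0.4200: g = -0.12663, g' = -0.7104 → ψ = 0.2417
  ψ = 0.2417: g = 0.00708, g' = -0.8166 → ψ = 0.2504
  ψ = 0.2504: g = 0.00004, g' = -0.8074 → ψ = 0.2505
Converged at ψ = 0.2505.

ψ = 0.2505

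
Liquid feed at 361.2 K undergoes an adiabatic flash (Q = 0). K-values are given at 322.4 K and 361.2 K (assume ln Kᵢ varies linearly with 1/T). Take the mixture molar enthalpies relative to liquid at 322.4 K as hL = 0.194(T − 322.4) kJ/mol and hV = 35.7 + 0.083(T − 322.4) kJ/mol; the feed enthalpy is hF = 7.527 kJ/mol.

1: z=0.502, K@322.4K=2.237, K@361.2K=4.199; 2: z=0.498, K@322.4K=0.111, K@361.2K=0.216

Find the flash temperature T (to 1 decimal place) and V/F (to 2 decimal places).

Adiabatic flash: solve Rachford–Rice at each trial T, then check hF = ψ·hV(T) + (1−ψ)·hL(T).
  T = 322.4 K: K = (2.237, 0.111), RR gives ψ = 0.162, H_out = 5.787 kJ/mol
  T = 361.2 K: K = (4.199, 0.216), RR gives ψ = 0.485, H_out = 22.741 kJ/mol
  T = 341.8 K: K = (3.120, 0.158), RR gives ψ = 0.361, H_out = 15.879 kJ/mol
  T = 332.1 K: K = (2.655, 0.133), RR gives ψ = 0.278, H_out = 11.510 kJ/mol
  T = 327.2 K: K = (2.438, 0.122), RR gives ψ = 0.225, H_out = 8.848 kJ/mol
  T = 324.8 K: K = (2.336, 0.116), RR gives ψ = 0.195, H_out = 7.384 kJ/mol
Linear interpolation between T = 324.8 (H_out = 7.384) and T = 327.2 (H_out = 8.848) on hF = 7.527 gives T ≈ 325.0 K, at which ψ = 0.20.

T = 325.0 K, V/F = 0.20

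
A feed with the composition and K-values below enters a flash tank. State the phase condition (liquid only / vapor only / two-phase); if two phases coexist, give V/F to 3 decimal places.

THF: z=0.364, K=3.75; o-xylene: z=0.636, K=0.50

two-phase, V/F = 0.497

ΣzᵢKᵢ = 1.683; Σzᵢ/Kᵢ = 1.369.
Both exceed 1, so a two-phase solution exists.
Binary case is linear: z₁(K₁−1)(1+ψ(K₂−1)) + z₂(K₂−1)(1+ψ(K₁−1)) = 0
⇒ ψ = [z₁(K₁−1)+z₂(K₂−1)] / [−(K₁−1)(K₂−1)] = 0.6830/1.3750 = 0.497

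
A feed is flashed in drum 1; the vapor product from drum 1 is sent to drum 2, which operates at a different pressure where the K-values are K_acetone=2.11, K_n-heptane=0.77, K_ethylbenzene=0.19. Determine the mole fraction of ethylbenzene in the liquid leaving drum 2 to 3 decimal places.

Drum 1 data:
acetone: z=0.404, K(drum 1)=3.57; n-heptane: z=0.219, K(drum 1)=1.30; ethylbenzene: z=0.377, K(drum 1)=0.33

x_ethylbenzene (drum 2) = 0.388

Drum 1:
Rachford–Rice: g(ψ₁) = Σ zᵢ(Kᵢ−1)/(1+ψ₁(Kᵢ−1)) = 0.
Feasibility: ΣzᵢKᵢ = 1.851, Σzᵢ/Kᵢ = 1.424 — both > 1, two phases present.
Newton iteration, ψ₁⁰ = 0.31:
  ψ₁ = 0.310: g = 0.3192, g' = -1.113 → ψ₁ = 0.597
  ψ₁ = 0.597: g = 0.0446, g' = -0.900 → ψ₁ = 0.646
Converged at ψ₁ = 0.646.
Drum-1 compositions:
  acetone: x = 0.152, y = 0.542
  n-heptane: x = 0.183, y = 0.238
  ethylbenzene: x = 0.665, y = 0.219
Drum-2 feed = drum-1 vapor: z₂ = (0.5422, 0.2385, 0.2193).
Drum 2:
Iterate (Newton) starting at ψ₂ = 0.5:
  ψ₂ = 0.500: g = 0.0264, g' = -0.699 → ψ₂ = 0.538
  ψ₂ = 0.538: g = -0.0006, g' = -0.730 → ψ₂ = 0.537
Converged at ψ₂ = 0.537.
  acetone: x = 0.340, y = 0.717
  n-heptane: x = 0.272, y = 0.210
  ethylbenzene: x = 0.388, y = 0.074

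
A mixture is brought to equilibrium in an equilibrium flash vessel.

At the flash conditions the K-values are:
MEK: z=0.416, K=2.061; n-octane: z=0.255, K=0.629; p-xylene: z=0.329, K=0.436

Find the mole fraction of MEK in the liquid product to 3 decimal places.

Let ψ = V/F and solve Σ zᵢ(Kᵢ−1)/(1+ψ(Kᵢ−1)) = 0.
g(0) = ΣzᵢKᵢ − 1 = 0.161 and g(1) = 1 − Σzᵢ/Kᵢ = -0.362, so a root lies in (0, 1).
Newton iteration, ψ⁰ = 0.68:
  ψ = 0.680: g = -0.1711, g' = -0.496 → ψ = 0.335
  ψ = 0.335: g = -0.0112, g' = -0.460 → ψ = 0.311
Converged at ψ = 0.311.
Compositions from xᵢ = zᵢ/(1+ψ(Kᵢ−1)), yᵢ = Kᵢxᵢ:
  MEK: x = 0.313, y = 0.645
  n-octane: x = 0.288, y = 0.181
  p-xylene: x = 0.399, y = 0.174

x_MEK = 0.313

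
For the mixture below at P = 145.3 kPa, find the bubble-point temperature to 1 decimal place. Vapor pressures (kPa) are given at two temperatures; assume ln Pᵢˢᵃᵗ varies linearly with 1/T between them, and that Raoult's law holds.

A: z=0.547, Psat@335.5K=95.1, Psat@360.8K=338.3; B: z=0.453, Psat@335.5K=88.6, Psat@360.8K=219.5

Bubble-point temperature: ΣzᵢPᵢˢᵃᵗ(T) = P. Interpolate ln Pᵢˢᵃᵗ = aᵢ + bᵢ/T.
  T = 335.5 K: ΣzᵢPᵢˢᵃᵗ = 92.16 kPa
  T = 360.8 K: ΣzᵢPᵢˢᵃᵗ = 284.48 kPa
  T = 348.1 K: ΣzᵢPᵢˢᵃᵗ = 164.26 kPa
  T = 341.8 K: ΣzᵢPᵢˢᵃᵗ = 123.56 kPa
  T = 345.0 K: ΣzᵢPᵢˢᵃᵗ = 142.94 kPa
  T = 346.6 K: ΣzᵢPᵢˢᵃᵗ = 153.61 kPa
Interpolating between 345.0 K and 346.6 K gives T ≈ 345.4 K.

T = 345.4 K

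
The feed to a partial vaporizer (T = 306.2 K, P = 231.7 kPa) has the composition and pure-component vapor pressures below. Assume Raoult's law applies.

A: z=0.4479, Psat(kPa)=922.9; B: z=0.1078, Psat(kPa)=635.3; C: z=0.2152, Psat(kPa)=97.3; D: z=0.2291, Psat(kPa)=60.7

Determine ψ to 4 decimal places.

Raoult's law: Kᵢ = Pᵢˢᵃᵗ/P = Pᵢˢᵃᵗ/231.7.
  K_A = 922.9/231.7 = 3.983168, K_B = 635.3/231.7 = 2.741908, K_C = 97.3/231.7 = 0.419940, K_D = 60.7/231.7 = 0.261977
Material balance + equilibrium reduce to Σ zᵢ(Kᵢ−1)/(1+ψ(Kᵢ−1)) = 0.
Feasibility: ΣzᵢKᵢ = 2.2300, Σzᵢ/Kᵢ = 1.5387 — both > 1, two phases present.
Newton iteration, ψ⁰ = 0.5:
  ψ = 0.5000: g = 0.19285, g' = -1.1926 → ψ = 0.6617
  ψ = 0.6617: g = 0.00346, g' = -1.1887 → ψ = 0.6646
Converged at ψ = 0.6646.

ψ = 0.6646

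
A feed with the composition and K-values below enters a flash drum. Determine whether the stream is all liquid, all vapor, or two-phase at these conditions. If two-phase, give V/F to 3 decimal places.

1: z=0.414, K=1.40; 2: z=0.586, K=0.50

all liquid

ΣzᵢKᵢ = 0.873; Σzᵢ/Kᵢ = 1.468.
Since ΣzᵢKᵢ < 1 the mixture is below its bubble point — single liquid phase.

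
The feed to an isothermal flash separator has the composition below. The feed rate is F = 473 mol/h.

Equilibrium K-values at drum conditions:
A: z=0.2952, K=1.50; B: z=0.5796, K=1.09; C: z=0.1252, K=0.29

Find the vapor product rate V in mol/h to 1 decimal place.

Material balance + equilibrium reduce to Σ zᵢ(Kᵢ−1)/(1+ψ(Kᵢ−1)) = 0.
Feasibility: ΣzᵢKᵢ = 1.1109, Σzᵢ/Kᵢ = 1.1603 — both > 1, two phases present.
Iterate (Newton) starting at ψ = 0.53:
  ψ = 0.5300: g = 0.02395, g' = -0.2126 → ψ = 0.6426
  ψ = 0.6426: g = -0.00246, g' = -0.2599 → ψ = 0.6331
Converged at ψ = 0.6331.
Then V = ψ·F = 0.6331·473 = 299.4 mol/h and L = F − V = 173.6 mol/h.

V = 299.4 mol/h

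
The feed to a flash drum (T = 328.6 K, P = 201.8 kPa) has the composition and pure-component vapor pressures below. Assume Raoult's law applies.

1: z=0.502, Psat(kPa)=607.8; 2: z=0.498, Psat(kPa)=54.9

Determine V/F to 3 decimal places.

Raoult's law: Kᵢ = Pᵢˢᵃᵗ/P = Pᵢˢᵃᵗ/201.8.
  K_1 = 607.8/201.8 = 3.01189, K_2 = 54.9/201.8 = 0.27205
Rachford–Rice: g(V/F) = Σ zᵢ(Kᵢ−1)/(1+V/F(Kᵢ−1)) = 0.
Feasibility: ΣzᵢKᵢ = 1.647, Σzᵢ/Kᵢ = 1.997 — both > 1, two phases present.
Binary case is linear: z₁(K₁−1)(1+V/F(K₂−1)) + z₂(K₂−1)(1+V/F(K₁−1)) = 0
⇒ V/F = [z₁(K₁−1)+z₂(K₂−1)] / [−(K₁−1)(K₂−1)] = 0.6475/1.4646 = 0.442

V/F = 0.442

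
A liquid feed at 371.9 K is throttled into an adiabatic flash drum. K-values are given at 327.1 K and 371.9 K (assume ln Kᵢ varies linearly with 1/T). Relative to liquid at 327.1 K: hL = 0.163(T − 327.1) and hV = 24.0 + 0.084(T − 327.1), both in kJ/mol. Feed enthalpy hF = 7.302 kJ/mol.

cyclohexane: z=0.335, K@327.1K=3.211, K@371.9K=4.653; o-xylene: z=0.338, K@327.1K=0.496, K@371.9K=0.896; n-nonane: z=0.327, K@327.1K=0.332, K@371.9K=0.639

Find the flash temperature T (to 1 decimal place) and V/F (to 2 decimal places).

T = 329.2 K, V/F = 0.29

Adiabatic flash: solve Rachford–Rice at each trial T, then check hF = ψ·hV(T) + (1−ψ)·hL(T).
  T = 327.1 K: K = (3.211, 0.496, 0.332), RR gives ψ = 0.270, H_out = 6.483 kJ/mol
  T = 371.9 K: K = (4.653, 0.896, 0.639), RR gives ψ = 1.000, H_out = 27.763 kJ/mol
  T = 349.5 K: K = (3.912, 0.679, 0.470), RR gives ψ = 0.548, H_out = 15.844 kJ/mol
  T = 338.3 K: K = (3.556, 0.584, 0.397), RR gives ψ = 0.394, H_out = 10.928 kJ/mol
  T = 332.7 K: K = (3.382, 0.539, 0.364), RR gives ψ = 0.329, H_out = 8.675 kJ/mol
  T = 329.9 K: K = (3.296, 0.517, 0.348), RR gives ψ = 0.299, H_out = 7.574 kJ/mol
  T = 328.5 K: K = (3.253, 0.506, 0.340), RR gives ψ = 0.285, H_out = 7.028 kJ/mol
Linear interpolation between T = 328.5 (H_out = 7.028) and T = 329.9 (H_out = 7.574) on hF = 7.302 gives T ≈ 329.2 K, at which ψ = 0.29.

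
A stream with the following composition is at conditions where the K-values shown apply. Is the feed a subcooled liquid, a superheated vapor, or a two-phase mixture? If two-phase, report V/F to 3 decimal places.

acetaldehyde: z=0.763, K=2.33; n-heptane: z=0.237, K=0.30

two-phase, V/F = 0.912

ΣzᵢKᵢ = 1.849; Σzᵢ/Kᵢ = 1.117.
Both exceed 1, so a two-phase solution exists.
Let ψ = V/F and solve Σ zᵢ(Kᵢ−1)/(1+ψ(Kᵢ−1)) = 0.
Iterate (Newton) starting at ψ = 0.5:
  ψ = 0.500: g = 0.3543, g' = -0.762 → ψ = 0.965
  ψ = 0.965: g = -0.0669, g' = -1.362 → ψ = 0.916
  ψ = 0.916: g = -0.0048, g' = -1.176 → ψ = 0.912
Converged at ψ = 0.912.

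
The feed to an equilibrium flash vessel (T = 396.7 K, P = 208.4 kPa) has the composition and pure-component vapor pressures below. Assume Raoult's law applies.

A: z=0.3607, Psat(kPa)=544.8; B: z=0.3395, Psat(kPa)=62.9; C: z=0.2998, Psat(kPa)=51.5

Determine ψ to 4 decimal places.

ψ = 0.1022

Raoult's law: Kᵢ = Pᵢˢᵃᵗ/P = Pᵢˢᵃᵗ/208.4.
  K_A = 544.8/208.4 = 2.614203, K_B = 62.9/208.4 = 0.301823, K_C = 51.5/208.4 = 0.247121
Material balance + equilibrium reduce to Σ zᵢ(Kᵢ−1)/(1+ψ(Kᵢ−1)) = 0.
g(0) = ΣzᵢKᵢ − 1 = 0.1195 and g(1) = 1 − Σzᵢ/Kᵢ = -1.4760, so a root lies in (0, 1).
Newton–Raphson from ψ = 0.58:
  ψ = 0.5800: g = -0.49830, g' = -1.2536 → ψ = 0.1825
  ψ = 0.1825: g = -0.08355, g' = -1.0065 → ψ = 0.0995
  ψ = 0.0995: g = 0.00297, g' = -1.0874 → ψ = 0.1022
Converged at ψ = 0.1022.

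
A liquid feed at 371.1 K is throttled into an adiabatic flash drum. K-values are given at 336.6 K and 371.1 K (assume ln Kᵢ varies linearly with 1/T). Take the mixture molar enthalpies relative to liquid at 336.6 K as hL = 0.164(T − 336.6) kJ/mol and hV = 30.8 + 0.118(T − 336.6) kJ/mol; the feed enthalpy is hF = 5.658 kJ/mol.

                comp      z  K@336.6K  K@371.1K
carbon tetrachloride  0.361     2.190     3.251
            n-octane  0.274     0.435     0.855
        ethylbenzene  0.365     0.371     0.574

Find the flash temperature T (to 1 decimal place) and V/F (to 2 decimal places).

Adiabatic flash: solve Rachford–Rice at each trial T, then check hF = ψ·hV(T) + (1−ψ)·hL(T).
  T = 336.6 K: K = (2.190, 0.435, 0.371), RR gives ψ = 0.063, H_out = 1.943 kJ/mol
  T = 371.1 K: K = (3.251, 0.855, 0.574), RR gives ψ = 0.824, H_out = 29.724 kJ/mol
  T = 353.9 K: K = (2.696, 0.621, 0.467), RR gives ψ = 0.391, H_out = 14.573 kJ/mol
  T = 345.2 K: K = (2.435, 0.521, 0.417), RR gives ψ = 0.224, H_out = 8.234 kJ/mol
  T = 340.9 K: K = (2.311, 0.477, 0.394), RR gives ψ = 0.145, H_out = 5.133 kJ/mol
  T = 343.0 K: K = (2.371, 0.498, 0.405), RR gives ψ = 0.184, H_out = 6.653 kJ/mol
Linear interpolation between T = 340.9 (H_out = 5.133) and T = 343.0 (H_out = 6.653) on hF = 5.658 gives T ≈ 341.6 K, at which ψ = 0.16.

T = 341.6 K, V/F = 0.16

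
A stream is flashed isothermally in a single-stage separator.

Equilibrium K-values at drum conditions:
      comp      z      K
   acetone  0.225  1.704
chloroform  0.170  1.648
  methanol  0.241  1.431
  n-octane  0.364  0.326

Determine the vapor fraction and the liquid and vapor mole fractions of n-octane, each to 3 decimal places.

Rachford–Rice: g(ψ) = Σ zᵢ(Kᵢ−1)/(1+ψ(Kᵢ−1)) = 0.
g(0) = ΣzᵢKᵢ − 1 = 0.127 and g(1) = 1 − Σzᵢ/Kᵢ = -0.520, so a root lies in (0, 1).
Newton iteration, ψ⁰ = 0.5:
  ψ = 0.500: g = -0.0842, g' = -0.508 → ψ = 0.334
  ψ = 0.334: g = -0.0071, g' = -0.431 → ψ = 0.318
Converged at ψ = 0.318.
Compositions from xᵢ = zᵢ/(1+ψ(Kᵢ−1)), yᵢ = Kᵢxᵢ:
  acetone: x = 0.184, y = 0.313
  chloroform: x = 0.141, y = 0.232
  methanol: x = 0.212, y = 0.303
  n-octane: x = 0.463, y = 0.151

ψ = 0.318, x_n-octane = 0.463, y_n-octane = 0.151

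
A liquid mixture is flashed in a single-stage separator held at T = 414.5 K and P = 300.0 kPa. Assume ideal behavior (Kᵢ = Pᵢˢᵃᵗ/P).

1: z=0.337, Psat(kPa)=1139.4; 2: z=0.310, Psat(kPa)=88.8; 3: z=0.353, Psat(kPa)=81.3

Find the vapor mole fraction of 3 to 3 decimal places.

Raoult's law: Kᵢ = Pᵢˢᵃᵗ/P = Pᵢˢᵃᵗ/300.0.
  K_1 = 1139.4/300.0 = 3.79800, K_2 = 88.8/300.0 = 0.29600, K_3 = 81.3/300.0 = 0.27100
Rachford–Rice: g(V/F) = Σ zᵢ(Kᵢ−1)/(1+V/F(Kᵢ−1)) = 0.
Feasibility: ΣzᵢKᵢ = 1.467, Σzᵢ/Kᵢ = 2.439 — both > 1, two phases present.
Newton–Raphson from V/F = 0.35:
  V/F = 0.350: g = -0.1587, g' = -1.282 → V/F = 0.226
  V/F = 0.226: g = 0.0097, g' = -1.476 → V/F = 0.233
Converged at V/F = 0.233.
Compositions from xᵢ = zᵢ/(1+V/F(Kᵢ−1)), yᵢ = Kᵢxᵢ:
  1: x = 0.204, y = 0.775
  2: x = 0.371, y = 0.110
  3: x = 0.425, y = 0.115

y_3 = 0.115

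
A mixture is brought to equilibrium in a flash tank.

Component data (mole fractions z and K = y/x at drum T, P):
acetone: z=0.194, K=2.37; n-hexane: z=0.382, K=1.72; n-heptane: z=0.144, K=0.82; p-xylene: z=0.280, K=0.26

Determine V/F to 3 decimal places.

Material balance + equilibrium reduce to Σ zᵢ(Kᵢ−1)/(1+V/F(Kᵢ−1)) = 0.
g(0) = ΣzᵢKᵢ − 1 = 0.308 and g(1) = 1 − Σzᵢ/Kᵢ = -0.556, so a root lies in (0, 1).
Newton–Raphson from V/F = 0.68:
  V/F = 0.680: g = -0.1244, g' = -0.814 → V/F = 0.527
  V/F = 0.527: g = -0.0147, g' = -0.645 → V/F = 0.504
Converged at V/F = 0.504.

V/F = 0.504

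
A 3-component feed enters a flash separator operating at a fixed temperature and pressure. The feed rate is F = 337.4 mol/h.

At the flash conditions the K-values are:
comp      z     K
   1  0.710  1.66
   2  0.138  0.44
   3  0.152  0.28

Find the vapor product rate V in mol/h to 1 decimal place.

Rachford–Rice: g(β) = Σ zᵢ(Kᵢ−1)/(1+β(Kᵢ−1)) = 0.
Feasibility: ΣzᵢKᵢ = 1.282, Σzᵢ/Kᵢ = 1.284 — both > 1, two phases present.
Iterate (Newton) starting at β = 0.5:
  β = 0.500: g = 0.0740, g' = -0.451 → β = 0.664
  β = 0.664: g = -0.0070, g' = -0.549 → β = 0.651
Converged at β = 0.651.
Then V = β·F = 0.6513·337.4 = 219.7 mol/h and L = F − V = 117.7 mol/h.

V = 219.7 mol/h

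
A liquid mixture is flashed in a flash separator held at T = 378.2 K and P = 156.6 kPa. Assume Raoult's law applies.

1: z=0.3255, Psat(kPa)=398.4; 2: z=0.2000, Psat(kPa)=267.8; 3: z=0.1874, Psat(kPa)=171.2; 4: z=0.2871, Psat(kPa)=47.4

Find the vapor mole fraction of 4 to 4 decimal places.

Raoult's law: Kᵢ = Pᵢˢᵃᵗ/P = Pᵢˢᵃᵗ/156.6.
  K_1 = 398.4/156.6 = 2.544061, K_2 = 267.8/156.6 = 1.710089, K_3 = 171.2/156.6 = 1.093231, K_4 = 47.4/156.6 = 0.302682
Rachford–Rice: g(β) = Σ zᵢ(Kᵢ−1)/(1+β(Kᵢ−1)) = 0.
g(0) = ΣzᵢKᵢ − 1 = 0.4619 and g(1) = 1 − Σzᵢ/Kᵢ = -0.3648, so a root lies in (0, 1).
Newton–Raphson from β = 0.37:
  β = 0.3700: g = 0.17940, g' = -0.6326 → β = 0.6536
  β = 0.6536: g = -0.00422, g' = -0.7120 → β = 0.6476
Converged at β = 0.6476.
Compositions from xᵢ = zᵢ/(1+β(Kᵢ−1)), yᵢ = Kᵢxᵢ:
  1: x = 0.1628, y = 0.4141
  2: x = 0.1370, y = 0.2343
  3: x = 0.1767, y = 0.1932
  4: x = 0.5235, y = 0.1585

y_4 = 0.1585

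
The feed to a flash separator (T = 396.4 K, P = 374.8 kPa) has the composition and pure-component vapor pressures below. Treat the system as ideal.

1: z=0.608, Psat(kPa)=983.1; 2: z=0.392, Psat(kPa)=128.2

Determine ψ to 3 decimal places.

ψ = 0.683

Raoult's law: Kᵢ = Pᵢˢᵃᵗ/P = Pᵢˢᵃᵗ/374.8.
  K_1 = 983.1/374.8 = 2.62300, K_2 = 128.2/374.8 = 0.34205
Newton iteration, ψ⁰ = 0.49:
  ψ = 0.490: g = 0.1690, g' = -0.867 → ψ = 0.685
  ψ = 0.685: g = -0.0023, g' = -0.922 → ψ = 0.683
Converged at ψ = 0.683.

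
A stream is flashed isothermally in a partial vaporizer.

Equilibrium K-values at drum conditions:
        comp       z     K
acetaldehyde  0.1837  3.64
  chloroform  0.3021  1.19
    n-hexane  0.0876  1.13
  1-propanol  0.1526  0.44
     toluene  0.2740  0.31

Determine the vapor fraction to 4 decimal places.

Material balance + equilibrium reduce to Σ zᵢ(Kᵢ−1)/(1+ψ(Kᵢ−1)) = 0.
Check two-phase: ΣzᵢKᵢ = 1.2792 > 1 and Σzᵢ/Kᵢ = 1.6125 > 1, so g(0) = 0.2792 > 0 and g(1) = -0.6125 < 0.
Newton iteration, ψ⁰ = 0.5:
  ψ = 0.5000: g = -0.13518, g' = -0.6446 → ψ = 0.2903
  ψ = 0.2903: g = 0.00146, g' = -0.6937 → ψ = 0.2924
Converged at ψ = 0.2924.

ψ = 0.2924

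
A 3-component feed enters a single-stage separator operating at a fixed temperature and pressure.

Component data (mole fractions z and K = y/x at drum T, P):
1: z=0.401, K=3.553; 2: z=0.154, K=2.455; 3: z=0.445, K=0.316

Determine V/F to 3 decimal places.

Newton–Raphson from V/F = 0.47:
  V/F = 0.470: g = 0.1498, g' = -1.107 → V/F = 0.605
  V/F = 0.605: g = 0.0019, g' = -1.102 → V/F = 0.607
Converged at V/F = 0.607.

V/F = 0.607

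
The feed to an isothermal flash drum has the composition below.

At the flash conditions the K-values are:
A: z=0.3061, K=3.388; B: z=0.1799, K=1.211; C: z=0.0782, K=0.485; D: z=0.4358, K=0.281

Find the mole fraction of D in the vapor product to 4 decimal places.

y_D = 0.1583

Material balance + equilibrium reduce to Σ zᵢ(Kᵢ−1)/(1+β(Kᵢ−1)) = 0.
g(0) = ΣzᵢKᵢ − 1 = 0.4153 and g(1) = 1 − Σzᵢ/Kᵢ = -0.9510, so a root lies in (0, 1).
Newton–Raphson from β = 0.54:
  β = 0.5400: g = -0.21466, g' = -0.9813 → β = 0.3212
  β = 0.3212: g = -0.00652, g' = -0.9767 → β = 0.3146
Converged at β = 0.3146.
Compositions from xᵢ = zᵢ/(1+β(Kᵢ−1)), yᵢ = Kᵢxᵢ:
  A: x = 0.1748, y = 0.5922
  B: x = 0.1687, y = 0.2043
  C: x = 0.0933, y = 0.0453
  D: x = 0.5632, y = 0.1583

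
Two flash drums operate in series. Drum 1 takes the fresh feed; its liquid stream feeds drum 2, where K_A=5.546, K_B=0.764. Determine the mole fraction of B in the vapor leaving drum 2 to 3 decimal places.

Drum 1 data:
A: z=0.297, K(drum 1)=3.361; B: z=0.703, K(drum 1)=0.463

Drum 1:
Material balance + equilibrium reduce to Σ zᵢ(Kᵢ−1)/(1+ψ₁(Kᵢ−1)) = 0.
g(0) = ΣzᵢKᵢ − 1 = 0.324 and g(1) = 1 − Σzᵢ/Kᵢ = -0.607, so a root lies in (0, 1).
Newton–Raphson from ψ₁ = 0.37:
  ψ₁ = 0.370: g = -0.0968, g' = -0.787 → ψ₁ = 0.247
  ψ₁ = 0.247: g = 0.0077, g' = -0.930 → ψ₁ = 0.255
Converged at ψ₁ = 0.255.
Drum-1 compositions:
  A: x = 0.185, y = 0.623
  B: x = 0.815, y = 0.377
Drum-2 feed = drum-1 liquid: z₂ = (0.1853, 0.8147).
Drum 2:
Let ψ₂ = V/F and solve Σ zᵢ(Kᵢ−1)/(1+ψ₂(Kᵢ−1)) = 0.
Check two-phase: ΣzᵢKᵢ = 1.650 > 1 and Σzᵢ/Kᵢ = 1.100 > 1, so g(0) = 0.650 > 0 and g(1) = -0.100 < 0.
Newton–Raphson from ψ₂ = 0.5:
  ψ₂ = 0.500: g = 0.0394, g' = -0.416 → ψ₂ = 0.595
  ψ₂ = 0.595: g = 0.0038, g' = -0.341 → ψ₂ = 0.606
Converged at ψ₂ = 0.606.
  A: x = 0.049, y = 0.274
  B: x = 0.951, y = 0.726

y_B (drum 2) = 0.726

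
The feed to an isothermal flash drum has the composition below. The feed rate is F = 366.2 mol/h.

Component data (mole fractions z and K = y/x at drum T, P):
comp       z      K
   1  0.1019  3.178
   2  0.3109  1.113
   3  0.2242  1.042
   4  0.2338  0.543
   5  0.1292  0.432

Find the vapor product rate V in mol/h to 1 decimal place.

V = 71.1 mol/h

Newton–Raphson from ψ = 0.38:
  ψ = 0.3800: g = -0.05850, g' = -0.2880 → ψ = 0.1769
  ψ = 0.1769: g = 0.00617, g' = -0.3654 → ψ = 0.1938
  ψ = 0.1938: g = 0.00009, g' = -0.3546 → ψ = 0.1941
Converged at ψ = 0.1941.
Then V = ψ·F = 0.1941·366.2 = 71.1 mol/h and L = F − V = 295.1 mol/h.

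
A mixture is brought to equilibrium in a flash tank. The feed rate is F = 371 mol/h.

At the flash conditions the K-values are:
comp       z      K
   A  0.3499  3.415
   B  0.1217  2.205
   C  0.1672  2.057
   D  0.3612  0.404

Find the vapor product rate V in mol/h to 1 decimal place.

V = 318.0 mol/h

Newton iteration, V/F⁰ = 0.41:
  V/F = 0.4100: g = 0.36116, g' = -0.9100 → V/F = 0.8069
  V/F = 0.8069: g = 0.04162, g' = -0.8107 → V/F = 0.8582
  V/F = 0.8582: g = -0.00089, g' = -0.8479 → V/F = 0.8571
Converged at V/F = 0.8571.
Then V = V/F·F = 0.8571·371 = 318.0 mol/h and L = F − V = 53.0 mol/h.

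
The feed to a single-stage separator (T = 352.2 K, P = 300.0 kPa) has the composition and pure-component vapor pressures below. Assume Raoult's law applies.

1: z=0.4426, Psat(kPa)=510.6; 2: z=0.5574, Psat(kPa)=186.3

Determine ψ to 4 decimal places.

Raoult's law: Kᵢ = Pᵢˢᵃᵗ/P = Pᵢˢᵃᵗ/300.0.
  K_1 = 510.6/300.0 = 1.702000, K_2 = 186.3/300.0 = 0.621000
Material balance + equilibrium reduce to Σ zᵢ(Kᵢ−1)/(1+ψ(Kᵢ−1)) = 0.
g(0) = ΣzᵢKᵢ − 1 = 0.0995 and g(1) = 1 − Σzᵢ/Kᵢ = -0.1576, so a root lies in (0, 1).
Iterate (Newton) starting at ψ = 0.5:
  ψ = 0.5000: g = -0.03067, g' = -0.2414 → ψ = 0.3730
  ψ = 0.3730: g = 0.00020, g' = -0.2456 → ψ = 0.3738
Converged at ψ = 0.3738.

ψ = 0.3738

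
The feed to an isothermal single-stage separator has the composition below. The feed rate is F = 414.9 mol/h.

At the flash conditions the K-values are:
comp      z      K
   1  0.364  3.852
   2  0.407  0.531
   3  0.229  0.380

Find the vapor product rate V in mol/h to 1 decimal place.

Iterate (Newton) starting at β = 0.5:
  β = 0.500: g = -0.0272, g' = -0.841 → β = 0.468
Converged at β = 0.468.
Then V = β·F = 0.4681·414.9 = 194.2 mol/h and L = F − V = 220.7 mol/h.

V = 194.2 mol/h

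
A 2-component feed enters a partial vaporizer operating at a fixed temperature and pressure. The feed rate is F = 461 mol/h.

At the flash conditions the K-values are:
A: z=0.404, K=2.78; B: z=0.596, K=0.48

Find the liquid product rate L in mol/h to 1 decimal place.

L = 257.2 mol/h

Material balance + equilibrium reduce to Σ zᵢ(Kᵢ−1)/(1+ψ(Kᵢ−1)) = 0.
Feasibility: ΣzᵢKᵢ = 1.409, Σzᵢ/Kᵢ = 1.387 — both > 1, two phases present.
Binary case is linear: z₁(K₁−1)(1+ψ(K₂−1)) + z₂(K₂−1)(1+ψ(K₁−1)) = 0
⇒ ψ = [z₁(K₁−1)+z₂(K₂−1)] / [−(K₁−1)(K₂−1)] = 0.4092/0.9256 = 0.442
Then V = ψ·F = 0.4421·461 = 203.8 mol/h and L = F − V = 257.2 mol/h.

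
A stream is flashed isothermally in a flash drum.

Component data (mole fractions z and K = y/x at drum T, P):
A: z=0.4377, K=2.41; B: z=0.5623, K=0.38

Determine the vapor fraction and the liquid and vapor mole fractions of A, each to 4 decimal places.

Let ψ = V/F and solve Σ zᵢ(Kᵢ−1)/(1+ψ(Kᵢ−1)) = 0.
g(0) = ΣzᵢKᵢ − 1 = 0.2685 and g(1) = 1 − Σzᵢ/Kᵢ = -0.6614, so a root lies in (0, 1).
Binary case is linear: z₁(K₁−1)(1+ψ(K₂−1)) + z₂(K₂−1)(1+ψ(K₁−1)) = 0
⇒ ψ = [z₁(K₁−1)+z₂(K₂−1)] / [−(K₁−1)(K₂−1)] = 0.26853/0.87420 = 0.3072
Compositions from xᵢ = zᵢ/(1+ψ(Kᵢ−1)), yᵢ = Kᵢxᵢ:
  A: x = 0.3054, y = 0.7361
  B: x = 0.6946, y = 0.2639

ψ = 0.3072, x_A = 0.3054, y_A = 0.7361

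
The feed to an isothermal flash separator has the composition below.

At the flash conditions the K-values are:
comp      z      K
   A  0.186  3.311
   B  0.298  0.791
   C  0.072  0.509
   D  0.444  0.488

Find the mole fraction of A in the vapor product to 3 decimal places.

y_A = 0.490

Let ψ = V/F and solve Σ zᵢ(Kᵢ−1)/(1+ψ(Kᵢ−1)) = 0.
Check two-phase: ΣzᵢKᵢ = 1.105 > 1 and Σzᵢ/Kᵢ = 1.484 > 1, so g(0) = 0.105 > 0 and g(1) = -0.484 < 0.
Newton–Raphson from ψ = 0.54:
  ψ = 0.540: g = -0.2413, g' = -0.468 → ψ = 0.024
  ψ = 0.024: g = 0.0787, g' = -1.042 → ψ = 0.100
  ψ = 0.100: g = 0.0091, g' = -0.819 → ψ = 0.111
Converged at ψ = 0.111.
Compositions from xᵢ = zᵢ/(1+ψ(Kᵢ−1)), yᵢ = Kᵢxᵢ:
  A: x = 0.148, y = 0.490
  B: x = 0.305, y = 0.241
  C: x = 0.076, y = 0.039
  D: x = 0.471, y = 0.230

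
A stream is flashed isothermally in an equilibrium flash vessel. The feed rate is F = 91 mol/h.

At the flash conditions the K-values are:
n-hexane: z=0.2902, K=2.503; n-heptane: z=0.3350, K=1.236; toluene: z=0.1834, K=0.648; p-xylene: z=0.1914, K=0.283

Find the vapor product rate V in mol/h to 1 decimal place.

V = 50.4 mol/h

Material balance + equilibrium reduce to Σ zᵢ(Kᵢ−1)/(1+V/F(Kᵢ−1)) = 0.
g(0) = ΣzᵢKᵢ − 1 = 0.3134 and g(1) = 1 − Σzᵢ/Kᵢ = -0.3463, so a root lies in (0, 1).
Newton–Raphson from V/F = 0.62:
  V/F = 0.6200: g = -0.03490, g' = -0.5460 → V/F = 0.5561
  V/F = 0.5561: g = -0.00102, g' = -0.5164 → V/F = 0.5541
Converged at V/F = 0.5541.
Then V = V/F·F = 0.5541·91 = 50.4 mol/h and L = F − V = 40.6 mol/h.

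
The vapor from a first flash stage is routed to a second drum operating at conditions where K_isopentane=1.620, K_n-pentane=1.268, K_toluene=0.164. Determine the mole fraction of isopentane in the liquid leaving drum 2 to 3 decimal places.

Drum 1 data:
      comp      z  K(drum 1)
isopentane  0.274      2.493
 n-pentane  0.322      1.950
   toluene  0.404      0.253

Drum 1:
Rachford–Rice: g(ψ₁) = Σ zᵢ(Kᵢ−1)/(1+ψ₁(Kᵢ−1)) = 0.
Feasibility: ΣzᵢKᵢ = 1.413, Σzᵢ/Kᵢ = 1.872 — both > 1, two phases present.
Newton iteration, ψ₁⁰ = 0.5:
  ψ₁ = 0.500: g = -0.0401, g' = -0.908 → ψ₁ = 0.456
  ψ₁ = 0.456: g = -0.0007, g' = -0.876 → ψ₁ = 0.455
Converged at ψ₁ = 0.455.
Drum-1 compositions:
  isopentane: x = 0.163, y = 0.407
  n-pentane: x = 0.225, y = 0.438
  toluene: x = 0.612, y = 0.155
Drum-2 feed = drum-1 vapor: z₂ = (0.4068, 0.4384, 0.1548).
Drum 2:
Material balance + equilibrium reduce to Σ zᵢ(Kᵢ−1)/(1+ψ₂(Kᵢ−1)) = 0.
Feasibility: ΣzᵢKᵢ = 1.240, Σzᵢ/Kᵢ = 1.541 — both > 1, two phases present.
Newton iteration, ψ₂⁰ = 0.5:
  ψ₂ = 0.500: g = 0.0737, g' = -0.435 → ψ₂ = 0.669
  ψ₂ = 0.669: g = -0.0161, g' = -0.659 → ψ₂ = 0.645
  ψ₂ = 0.645: g = -0.0006, g' = -0.612 → ψ₂ = 0.644
Converged at ψ₂ = 0.644.
  isopentane: x = 0.291, y = 0.471
  n-pentane: x = 0.374, y = 0.474
  toluene: x = 0.335, y = 0.055

x_isopentane (drum 2) = 0.291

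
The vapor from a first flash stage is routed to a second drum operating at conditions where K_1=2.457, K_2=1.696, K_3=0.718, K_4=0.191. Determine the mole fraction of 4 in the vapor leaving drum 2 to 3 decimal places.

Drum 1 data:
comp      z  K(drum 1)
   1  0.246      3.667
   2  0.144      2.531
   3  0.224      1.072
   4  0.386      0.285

Drum 1:
Rachford–Rice: g(ψ₁) = Σ zᵢ(Kᵢ−1)/(1+ψ₁(Kᵢ−1)) = 0.
Feasibility: ΣzᵢKᵢ = 1.617, Σzᵢ/Kᵢ = 1.687 — both > 1, two phases present.
Newton iteration, ψ₁⁰ = 0.66:
  ψ₁ = 0.660: g = -0.1599, g' = -1.022 → ψ₁ = 0.504
  ψ₁ = 0.504: g = -0.0112, g' = -0.909 → ψ₁ = 0.491
Converged at ψ₁ = 0.491.
Drum-1 compositions:
  1: x = 0.106, y = 0.390
  2: x = 0.082, y = 0.208
  3: x = 0.216, y = 0.232
  4: x = 0.595, y = 0.170
Drum-2 feed = drum-1 vapor: z₂ = (0.3905, 0.2080, 0.2319, 0.1696).
Drum 2:
Rachford–Rice: g(ψ₂) = Σ zᵢ(Kᵢ−1)/(1+ψ₂(Kᵢ−1)) = 0.
Feasibility: ΣzᵢKᵢ = 1.511, Σzᵢ/Kᵢ = 1.492 — both > 1, two phases present.
Iterate (Newton) starting at ψ₂ = 0.6:
  ψ₂ = 0.600: g = 0.0604, g' = -0.732 → ψ₂ = 0.683
  ψ₂ = 0.683: g = -0.0039, g' = -0.836 → ψ₂ = 0.678
Converged at ψ₂ = 0.678.
  1: x = 0.196, y = 0.483
  2: x = 0.141, y = 0.240
  3: x = 0.287, y = 0.206
  4: x = 0.375, y = 0.072

y_4 (drum 2) = 0.072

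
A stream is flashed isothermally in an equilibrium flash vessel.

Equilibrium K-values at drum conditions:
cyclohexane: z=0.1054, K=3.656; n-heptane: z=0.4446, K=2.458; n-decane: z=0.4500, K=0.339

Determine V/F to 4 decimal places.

Rachford–Rice: g(V/F) = Σ zᵢ(Kᵢ−1)/(1+V/F(Kᵢ−1)) = 0.
g(0) = ΣzᵢKᵢ − 1 = 0.6307 and g(1) = 1 − Σzᵢ/Kᵢ = -0.5371, so a root lies in (0, 1).
Newton iteration, V/F⁰ = 0.5:
  V/F = 0.5000: g = 0.05088, g' = -0.8920 → V/F = 0.5570
  V/F = 0.5570: g = -0.00019, g' = -0.9013 → V/F = 0.5568
Converged at V/F = 0.5568.

V/F = 0.5568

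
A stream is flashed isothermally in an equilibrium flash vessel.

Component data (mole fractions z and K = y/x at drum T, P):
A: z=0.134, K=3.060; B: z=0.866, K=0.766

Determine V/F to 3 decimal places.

Material balance + equilibrium reduce to Σ zᵢ(Kᵢ−1)/(1+V/F(Kᵢ−1)) = 0.
Check two-phase: ΣzᵢKᵢ = 1.073 > 1 and Σzᵢ/Kᵢ = 1.174 > 1, so g(0) = 0.073 > 0 and g(1) = -0.174 < 0.
Binary case is linear: z₁(K₁−1)(1+V/F(K₂−1)) + z₂(K₂−1)(1+V/F(K₁−1)) = 0
⇒ V/F = [z₁(K₁−1)+z₂(K₂−1)] / [−(K₁−1)(K₂−1)] = 0.0734/0.4820 = 0.152

V/F = 0.152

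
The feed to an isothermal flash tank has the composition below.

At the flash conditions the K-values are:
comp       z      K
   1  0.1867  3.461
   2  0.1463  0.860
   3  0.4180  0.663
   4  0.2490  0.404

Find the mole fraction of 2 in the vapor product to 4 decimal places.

y_2 = 0.1286

Rachford–Rice: g(V/F) = Σ zᵢ(Kᵢ−1)/(1+V/F(Kᵢ−1)) = 0.
Check two-phase: ΣzᵢKᵢ = 1.1497 > 1 and Σzᵢ/Kᵢ = 1.4709 > 1, so g(0) = 0.1497 > 0 and g(1) = -0.4709 < 0.
Iterate (Newton) starting at V/F = 0.5:
  V/F = 0.5000: g = -0.19684, g' = -0.4787 → V/F = 0.0888
  V/F = 0.0888: g = 0.05439, g' = -0.9135 → V/F = 0.1484
  V/F = 0.1484: g = 0.00457, g' = -0.7688 → V/F = 0.1543
  V/F = 0.1543: g = 0.00004, g' = -0.7570 → V/F = 0.1544
Converged at V/F = 0.1544.
Compositions from xᵢ = zᵢ/(1+V/F(Kᵢ−1)), yᵢ = Kᵢxᵢ:
  1: x = 0.1353, y = 0.4683
  2: x = 0.1495, y = 0.1286
  3: x = 0.4409, y = 0.2923
  4: x = 0.2742, y = 0.1108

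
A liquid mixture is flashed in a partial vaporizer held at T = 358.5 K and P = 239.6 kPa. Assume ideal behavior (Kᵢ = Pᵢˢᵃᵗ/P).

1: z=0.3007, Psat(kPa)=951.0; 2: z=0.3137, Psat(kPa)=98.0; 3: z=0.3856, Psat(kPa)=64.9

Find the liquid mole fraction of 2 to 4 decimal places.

x_2 = 0.3592

Raoult's law: Kᵢ = Pᵢˢᵃᵗ/P = Pᵢˢᵃᵗ/239.6.
  K_1 = 951.0/239.6 = 3.969115, K_2 = 98.0/239.6 = 0.409015, K_3 = 64.9/239.6 = 0.270868
Rachford–Rice: g(V/F) = Σ zᵢ(Kᵢ−1)/(1+V/F(Kᵢ−1)) = 0.
Feasibility: ΣzᵢKᵢ = 1.4263, Σzᵢ/Kᵢ = 2.2663 — both > 1, two phases present.
Newton–Raphson from V/F = 0.5:
  V/F = 0.5000: g = -0.34626, g' = -1.1579 → V/F = 0.2009
  V/F = 0.2009: g = 0.01939, g' = -1.4624 → V/F = 0.2142
  V/F = 0.2142: g = 0.00027, g' = -1.4220 → V/F = 0.2144
Converged at V/F = 0.2144.
Compositions from xᵢ = zᵢ/(1+V/F(Kᵢ−1)), yᵢ = Kᵢxᵢ:
  1: x = 0.1837, y = 0.7293
  2: x = 0.3592, y = 0.1469
  3: x = 0.4570, y = 0.1238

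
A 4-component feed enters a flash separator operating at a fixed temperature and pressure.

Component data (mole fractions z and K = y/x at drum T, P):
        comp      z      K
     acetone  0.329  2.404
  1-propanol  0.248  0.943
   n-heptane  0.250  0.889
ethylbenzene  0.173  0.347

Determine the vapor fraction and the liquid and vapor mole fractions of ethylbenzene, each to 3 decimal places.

Material balance + equilibrium reduce to Σ zᵢ(Kᵢ−1)/(1+ψ(Kᵢ−1)) = 0.
Feasibility: ΣzᵢKᵢ = 1.307, Σzᵢ/Kᵢ = 1.180 — both > 1, two phases present.
Newton iteration, ψ⁰ = 0.69:
  ψ = 0.690: g = -0.0158, g' = -0.416 → ψ = 0.652
Converged at ψ = 0.652.
Compositions from xᵢ = zᵢ/(1+ψ(Kᵢ−1)), yᵢ = Kᵢxᵢ:
  acetone: x = 0.172, y = 0.413
  1-propanol: x = 0.258, y = 0.243
  n-heptane: x = 0.269, y = 0.240
  ethylbenzene: x = 0.301, y = 0.104

ψ = 0.652, x_ethylbenzene = 0.301, y_ethylbenzene = 0.104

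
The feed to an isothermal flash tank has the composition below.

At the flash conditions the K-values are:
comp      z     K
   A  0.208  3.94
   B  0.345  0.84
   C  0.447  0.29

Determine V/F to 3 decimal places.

Material balance + equilibrium reduce to Σ zᵢ(Kᵢ−1)/(1+V/F(Kᵢ−1)) = 0.
g(0) = ΣzᵢKᵢ − 1 = 0.239 and g(1) = 1 − Σzᵢ/Kᵢ = -1.005, so a root lies in (0, 1).
Newton iteration, V/F⁰ = 0.31:
  V/F = 0.310: g = -0.1451, g' = -0.872 → V/F = 0.144
  V/F = 0.144: g = 0.0200, g' = -1.177 → V/F = 0.161
Converged at V/F = 0.161.

V/F = 0.161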